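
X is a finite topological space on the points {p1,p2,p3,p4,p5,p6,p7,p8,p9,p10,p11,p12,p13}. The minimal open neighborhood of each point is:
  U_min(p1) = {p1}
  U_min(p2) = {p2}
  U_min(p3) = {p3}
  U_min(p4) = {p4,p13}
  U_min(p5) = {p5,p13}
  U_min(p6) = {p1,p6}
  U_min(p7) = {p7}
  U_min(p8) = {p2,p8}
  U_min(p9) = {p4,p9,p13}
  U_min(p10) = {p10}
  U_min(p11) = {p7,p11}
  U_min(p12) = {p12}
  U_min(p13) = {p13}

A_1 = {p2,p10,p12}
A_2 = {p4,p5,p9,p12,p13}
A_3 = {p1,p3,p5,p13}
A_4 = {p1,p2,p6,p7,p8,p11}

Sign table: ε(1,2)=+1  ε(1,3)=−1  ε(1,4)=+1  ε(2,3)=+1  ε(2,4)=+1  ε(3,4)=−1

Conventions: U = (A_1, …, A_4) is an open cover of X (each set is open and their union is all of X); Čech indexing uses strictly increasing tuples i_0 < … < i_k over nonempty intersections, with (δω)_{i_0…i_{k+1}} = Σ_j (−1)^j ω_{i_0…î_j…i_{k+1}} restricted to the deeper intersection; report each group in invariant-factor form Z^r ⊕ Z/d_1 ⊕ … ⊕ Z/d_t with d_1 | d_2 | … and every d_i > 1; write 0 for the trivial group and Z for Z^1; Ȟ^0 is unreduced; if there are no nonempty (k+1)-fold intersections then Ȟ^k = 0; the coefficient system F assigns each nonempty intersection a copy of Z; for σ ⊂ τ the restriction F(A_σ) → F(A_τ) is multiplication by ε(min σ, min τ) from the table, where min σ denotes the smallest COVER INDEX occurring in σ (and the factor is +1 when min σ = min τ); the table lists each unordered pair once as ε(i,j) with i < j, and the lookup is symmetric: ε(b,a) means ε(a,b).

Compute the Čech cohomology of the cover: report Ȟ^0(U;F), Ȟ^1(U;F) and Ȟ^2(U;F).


nonempty overlaps:
  A12={p12} A14={p2} A23={p5,p13} A34={p1}
C dims 4,4; δ0: rk 4, SNF 1^3·2
degree 0: 4−4−0 = 0 → Ȟ^0 ≅ 0
degree 1: 4−0−4 = 0 plus torsion [2] → Ȟ^1 ≅ Z/2
degree 2: 0−0−0 = 0 → Ȟ^2 ≅ 0

Ȟ^0(U;F) ≅ 0,  Ȟ^1(U;F) ≅ Z/2,  Ȟ^2(U;F) ≅ 0


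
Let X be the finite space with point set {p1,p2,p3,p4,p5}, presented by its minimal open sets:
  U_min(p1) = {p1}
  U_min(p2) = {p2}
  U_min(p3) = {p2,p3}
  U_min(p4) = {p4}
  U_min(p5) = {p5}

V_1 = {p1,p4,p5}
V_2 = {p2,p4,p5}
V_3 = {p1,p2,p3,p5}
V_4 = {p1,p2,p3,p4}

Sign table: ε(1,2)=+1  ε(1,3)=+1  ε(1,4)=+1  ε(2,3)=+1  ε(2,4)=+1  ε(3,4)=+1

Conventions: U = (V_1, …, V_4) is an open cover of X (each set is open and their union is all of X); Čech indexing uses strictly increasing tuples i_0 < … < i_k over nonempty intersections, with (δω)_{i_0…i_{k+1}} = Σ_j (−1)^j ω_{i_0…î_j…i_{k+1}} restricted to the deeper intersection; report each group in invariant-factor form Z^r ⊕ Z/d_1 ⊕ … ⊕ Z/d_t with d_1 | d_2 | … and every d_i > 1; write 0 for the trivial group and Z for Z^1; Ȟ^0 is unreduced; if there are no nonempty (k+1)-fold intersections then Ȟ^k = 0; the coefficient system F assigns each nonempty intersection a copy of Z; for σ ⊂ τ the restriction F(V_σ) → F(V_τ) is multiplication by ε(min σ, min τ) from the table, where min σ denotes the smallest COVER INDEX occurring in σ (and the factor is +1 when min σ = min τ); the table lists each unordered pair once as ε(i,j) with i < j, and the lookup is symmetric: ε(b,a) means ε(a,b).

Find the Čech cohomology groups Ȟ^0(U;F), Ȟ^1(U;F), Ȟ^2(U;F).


Ȟ^0 = Z; Ȟ^1 = 0; Ȟ^2 = Z

nerve simplices:
  V12={p4,p5} V13={p1,p5} V14={p1,p4} V23={p2,p5} V24={p2,p4} V34={p1,p2,p3}
  V123={p5} V124={p4} V134={p1} V234={p2}
C dims 4,6,4; δ0: rk 3, SNF 1^3; δ1: rk 3, SNF 1^3
degree 0: 4−3−0 = 1 → Ȟ^0 ≅ Z
degree 1: 6−3−3 = 0 → Ȟ^1 ≅ 0
degree 2: 4−0−3 = 1 → Ȟ^2 ≅ Z


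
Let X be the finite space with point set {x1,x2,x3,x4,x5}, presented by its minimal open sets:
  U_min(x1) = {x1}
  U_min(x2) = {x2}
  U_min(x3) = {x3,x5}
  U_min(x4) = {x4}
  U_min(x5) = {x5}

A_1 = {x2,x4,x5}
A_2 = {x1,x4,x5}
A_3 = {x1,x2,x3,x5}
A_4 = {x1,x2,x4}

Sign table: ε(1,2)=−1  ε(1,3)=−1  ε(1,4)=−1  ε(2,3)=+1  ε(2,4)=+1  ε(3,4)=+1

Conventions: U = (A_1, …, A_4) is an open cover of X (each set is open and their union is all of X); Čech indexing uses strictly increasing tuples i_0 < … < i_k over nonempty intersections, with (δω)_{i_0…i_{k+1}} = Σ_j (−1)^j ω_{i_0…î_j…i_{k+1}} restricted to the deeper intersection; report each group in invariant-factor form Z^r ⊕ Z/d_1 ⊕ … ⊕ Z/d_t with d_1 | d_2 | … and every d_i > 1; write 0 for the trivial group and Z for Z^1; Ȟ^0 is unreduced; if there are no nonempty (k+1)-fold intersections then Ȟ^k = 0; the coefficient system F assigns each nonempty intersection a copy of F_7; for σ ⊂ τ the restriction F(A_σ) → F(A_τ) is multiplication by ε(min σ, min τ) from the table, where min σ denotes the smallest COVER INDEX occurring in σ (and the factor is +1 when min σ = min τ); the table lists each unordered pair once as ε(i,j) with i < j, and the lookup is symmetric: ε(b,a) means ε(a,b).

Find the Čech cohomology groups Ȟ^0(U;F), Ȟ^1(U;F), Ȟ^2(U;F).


Ȟ^0 = Z/7, Ȟ^1 = 0 and Ȟ^2 = Z/7

nerve of the cover:
  A12={x4,x5} A13={x2,x5} A14={x2,x4} A23={x1,x5} A24={x1,x4} A34={x1,x2}
  A123={x5} A124={x4} A134={x2} A234={x1}
C dims 4,6,4; δ0: rk_F7 3; δ1: rk_F7 3
Ȟ^0 = (4 − 3) − 0 = 1, so Ȟ^0 ≅ Z/7
Ȟ^1 = (6 − 3) − 3 = 0, so Ȟ^1 ≅ 0
Ȟ^2 = (4 − 0) − 3 = 1, so Ȟ^2 ≅ Z/7


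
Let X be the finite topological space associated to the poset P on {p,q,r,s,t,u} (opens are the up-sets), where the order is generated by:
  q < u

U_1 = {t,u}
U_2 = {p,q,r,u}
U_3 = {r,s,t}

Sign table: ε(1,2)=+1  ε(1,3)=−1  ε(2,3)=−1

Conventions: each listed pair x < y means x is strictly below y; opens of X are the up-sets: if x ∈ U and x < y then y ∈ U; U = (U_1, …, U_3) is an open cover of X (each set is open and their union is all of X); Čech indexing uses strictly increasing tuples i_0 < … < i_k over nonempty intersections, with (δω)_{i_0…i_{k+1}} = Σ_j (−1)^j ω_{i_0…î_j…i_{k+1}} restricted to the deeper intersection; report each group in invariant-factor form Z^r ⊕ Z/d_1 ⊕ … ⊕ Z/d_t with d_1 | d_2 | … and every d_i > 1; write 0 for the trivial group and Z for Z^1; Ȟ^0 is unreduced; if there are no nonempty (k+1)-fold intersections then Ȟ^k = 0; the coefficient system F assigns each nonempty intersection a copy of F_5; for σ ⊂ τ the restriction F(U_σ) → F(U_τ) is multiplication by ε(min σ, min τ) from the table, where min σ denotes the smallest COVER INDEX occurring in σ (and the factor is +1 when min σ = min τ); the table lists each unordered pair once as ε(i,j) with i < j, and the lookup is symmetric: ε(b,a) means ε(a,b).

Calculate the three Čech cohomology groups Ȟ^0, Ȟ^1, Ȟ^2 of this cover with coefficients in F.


intersection data:
  U12={u} U13={t} U23={r}
C dims 3,3; δ0: rk_F5 2
Ȟ^0 = (3 − 2) − 0 = 1, so Ȟ^0 ≅ Z/5
Ȟ^1 = (3 − 0) − 2 = 1, so Ȟ^1 ≅ Z/5
Ȟ^2 = (0 − 0) − 0 = 0, so Ȟ^2 ≅ 0

Ȟ^0(U;F) ≅ Z/5, Ȟ^1(U;F) ≅ Z/5 and Ȟ^2(U;F) ≅ 0


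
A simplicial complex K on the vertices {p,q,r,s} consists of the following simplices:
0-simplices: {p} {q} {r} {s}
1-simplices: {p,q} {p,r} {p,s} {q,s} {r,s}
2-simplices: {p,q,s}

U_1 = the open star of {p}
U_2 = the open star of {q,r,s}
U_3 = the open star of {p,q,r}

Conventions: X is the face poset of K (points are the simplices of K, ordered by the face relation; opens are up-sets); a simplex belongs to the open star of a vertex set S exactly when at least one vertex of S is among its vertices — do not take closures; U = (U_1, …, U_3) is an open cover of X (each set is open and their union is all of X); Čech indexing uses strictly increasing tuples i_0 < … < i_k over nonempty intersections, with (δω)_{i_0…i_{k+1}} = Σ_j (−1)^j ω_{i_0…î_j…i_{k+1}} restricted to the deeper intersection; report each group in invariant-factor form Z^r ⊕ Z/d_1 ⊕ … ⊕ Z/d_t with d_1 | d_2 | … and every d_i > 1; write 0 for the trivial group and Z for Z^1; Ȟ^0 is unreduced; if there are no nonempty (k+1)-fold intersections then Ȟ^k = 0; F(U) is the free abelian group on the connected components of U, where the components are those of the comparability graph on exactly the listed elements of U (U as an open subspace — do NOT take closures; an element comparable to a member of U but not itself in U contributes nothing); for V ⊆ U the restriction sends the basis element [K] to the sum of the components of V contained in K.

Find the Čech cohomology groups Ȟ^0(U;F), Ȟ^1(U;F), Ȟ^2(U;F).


nonempty overlaps:
  U1={{p},{p,q},{p,r},{p,s},{p,q,s}} U2={{q},{r},{s},{p,q},{p,r},{p,s},{q,s},{r,s},{p,q,s}} U3={{p},{q},{r},{p,q},{p,r},{p,s},{q,s},{r,s},{p,q,s}}
  U12={{p,q},{p,r},{p,s},{p,q,s}} U13={{p},{p,q},{p,r},{p,s},{p,q,s}} U23={{q},{r},{p,q},{p,r},{p,s},{q,s},{r,s},{p,q,s}}
  U123={{p,q},{p,r},{p,s},{p,q,s}}
components per intersection:
  U1: {{p},{p,q},{p,r},{p,s},{p,q,s}}
  U2: {{q},{r},{s},{p,q},{p,r},{p,s},{q,s},{r,s},{p,q,s}}
  U3: {{p},{q},{r},{p,q},{p,r},{p,s},{q,s},{r,s},{p,q,s}}
  U12: {{p,q},{p,s},{p,q,s}} {{p,r}}
  U13: {{p},{p,q},{p,r},{p,s},{p,q,s}}
  U23: {{q},{p,q},{p,s},{q,s},{p,q,s}} {{r},{p,r},{r,s}}
  U123: {{p,q},{p,s},{p,q,s}} {{p,r}}
C dims 3,5,2; δ0: rk 2, SNF 1^2; δ1: rk 2, SNF 1^2
degree 0: 3−2−0 = 1 → Ȟ^0 ≅ Z
degree 1: 5−2−2 = 1 → Ȟ^1 ≅ Z
degree 2: 2−0−2 = 0 → Ȟ^2 ≅ 0

Ȟ^0 ≅ Z,  Ȟ^1 ≅ Z,  Ȟ^2 ≅ 0


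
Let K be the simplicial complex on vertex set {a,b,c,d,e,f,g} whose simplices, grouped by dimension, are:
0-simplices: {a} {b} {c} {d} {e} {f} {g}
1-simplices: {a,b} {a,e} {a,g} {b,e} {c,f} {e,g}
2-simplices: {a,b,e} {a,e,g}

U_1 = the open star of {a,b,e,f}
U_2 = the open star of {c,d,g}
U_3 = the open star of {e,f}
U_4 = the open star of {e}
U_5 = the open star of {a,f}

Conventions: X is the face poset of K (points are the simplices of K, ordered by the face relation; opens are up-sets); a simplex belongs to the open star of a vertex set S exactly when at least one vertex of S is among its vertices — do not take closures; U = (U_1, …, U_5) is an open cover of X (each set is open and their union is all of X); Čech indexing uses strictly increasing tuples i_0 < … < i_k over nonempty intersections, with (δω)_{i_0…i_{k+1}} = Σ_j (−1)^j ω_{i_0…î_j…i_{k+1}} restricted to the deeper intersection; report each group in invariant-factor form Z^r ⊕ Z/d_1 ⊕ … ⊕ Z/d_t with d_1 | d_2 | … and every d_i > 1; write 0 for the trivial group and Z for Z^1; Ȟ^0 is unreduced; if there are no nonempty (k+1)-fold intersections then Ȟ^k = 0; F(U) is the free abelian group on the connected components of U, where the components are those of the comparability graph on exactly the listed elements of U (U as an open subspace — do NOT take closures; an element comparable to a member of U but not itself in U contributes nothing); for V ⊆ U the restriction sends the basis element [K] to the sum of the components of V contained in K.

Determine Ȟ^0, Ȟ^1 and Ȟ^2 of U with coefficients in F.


cover nerve:
  U1={{a},{b},{e},{f},{a,b},{a,e},{a,g},{b,e},{c,f},{e,g},{a,b,e},{a,e,g}} U2={{c},{d},{g},{a,g},{c,f},{e,g},{a,e,g}} U3={{e},{f},{a,e},{b,e},{c,f},{e,g},{a,b,e},{a,e,g}} U4={{e},{a,e},{b,e},{e,g},{a,b,e},{a,e,g}} U5={{a},{f},{a,b},{a,e},{a,g},{c,f},{a,b,e},{a,e,g}}
  U12={{a,g},{c,f},{e,g},{a,e,g}} U13={{e},{f},{a,e},{b,e},{c,f},{e,g},{a,b,e},{a,e,g}} U14={{e},{a,e},{b,e},{e,g},{a,b,e},{a,e,g}} U15={{a},{f},{a,b},{a,e},{a,g},{c,f},{a,b,e},{a,e,g}} U23={{c,f},{e,g},{a,e,g}} U24={{e,g},{a,e,g}} U25={{a,g},{c,f},{a,e,g}} U34={{e},{a,e},{b,e},{e,g},{a,b,e},{a,e,g}} U35={{f},{a,e},{c,f},{a,b,e},{a,e,g}} U45={{a,e},{a,b,e},{a,e,g}}
  U123={{c,f},{e,g},{a,e,g}} U124={{e,g},{a,e,g}} U125={{a,g},{c,f},{a,e,g}} U134={{e},{a,e},{b,e},{e,g},{a,b,e},{a,e,g}} U135={{f},{a,e},{c,f},{a,b,e},{a,e,g}} U145={{a,e},{a,b,e},{a,e,g}} U234={{e,g},{a,e,g}} U235={{c,f},{a,e,g}} U245={{a,e,g}} U345={{a,e},{a,b,e},{a,e,g}}
  U1234={{e,g},{a,e,g}} U1235={{c,f},{a,e,g}} U1245={{a,e,g}} U1345={{a,e},{a,b,e},{a,e,g}} U2345={{a,e,g}}
  U12345={{a,e,g}}
components per intersection:
  U1: {{a},{b},{e},{a,b},{a,e},{a,g},{b,e},{e,g},{a,b,e},{a,e,g}} {{f},{c,f}}
  U2: {{c},{c,f}} {{d}} {{g},{a,g},{e,g},{a,e,g}}
  U3: {{e},{a,e},{b,e},{e,g},{a,b,e},{a,e,g}} {{f},{c,f}}
  U4: {{e},{a,e},{b,e},{e,g},{a,b,e},{a,e,g}}
  U5: {{a},{a,b},{a,e},{a,g},{a,b,e},{a,e,g}} {{f},{c,f}}
  U12: {{a,g},{e,g},{a,e,g}} {{c,f}}
  U13: {{e},{a,e},{b,e},{e,g},{a,b,e},{a,e,g}} {{f},{c,f}}
  U14: {{e},{a,e},{b,e},{e,g},{a,b,e},{a,e,g}}
  U15: {{a},{a,b},{a,e},{a,g},{a,b,e},{a,e,g}} {{f},{c,f}}
  U23: {{c,f}} {{e,g},{a,e,g}}
  U24: {{e,g},{a,e,g}}
  U25: {{a,g},{a,e,g}} {{c,f}}
  U34: {{e},{a,e},{b,e},{e,g},{a,b,e},{a,e,g}}
  U35: {{f},{c,f}} {{a,e},{a,b,e},{a,e,g}}
  U45: {{a,e},{a,b,e},{a,e,g}}
  U123: {{c,f}} {{e,g},{a,e,g}}
  U124: {{e,g},{a,e,g}}
  U125: {{a,g},{a,e,g}} {{c,f}}
  U134: {{e},{a,e},{b,e},{e,g},{a,b,e},{a,e,g}}
  U135: {{f},{c,f}} {{a,e},{a,b,e},{a,e,g}}
  U145: {{a,e},{a,b,e},{a,e,g}}
  U234: {{e,g},{a,e,g}}
  U235: {{c,f}} {{a,e,g}}
  U245: {{a,e,g}}
  U345: {{a,e},{a,b,e},{a,e,g}}
  U1234: {{e,g},{a,e,g}}
  U1235: {{c,f}} {{a,e,g}}
  U1245: {{a,e,g}}
  U1345: {{a,e},{a,b,e},{a,e,g}}
  U2345: {{a,e,g}}
  U12345: {{a,e,g}}
C dims 10,16,14,6; δ0: rk 7, SNF 1^7; δ1: rk 9, SNF 1^9; δ2: rk 5, SNF 1^5
Ȟ^0: (10−7)−0=3 ⇒ Z^3
Ȟ^1: (16−9)−7=0 ⇒ 0
Ȟ^2: (14−5)−9=0 ⇒ 0

Ȟ^0 ≅ Z^3,  Ȟ^1 ≅ 0,  Ȟ^2 ≅ 0


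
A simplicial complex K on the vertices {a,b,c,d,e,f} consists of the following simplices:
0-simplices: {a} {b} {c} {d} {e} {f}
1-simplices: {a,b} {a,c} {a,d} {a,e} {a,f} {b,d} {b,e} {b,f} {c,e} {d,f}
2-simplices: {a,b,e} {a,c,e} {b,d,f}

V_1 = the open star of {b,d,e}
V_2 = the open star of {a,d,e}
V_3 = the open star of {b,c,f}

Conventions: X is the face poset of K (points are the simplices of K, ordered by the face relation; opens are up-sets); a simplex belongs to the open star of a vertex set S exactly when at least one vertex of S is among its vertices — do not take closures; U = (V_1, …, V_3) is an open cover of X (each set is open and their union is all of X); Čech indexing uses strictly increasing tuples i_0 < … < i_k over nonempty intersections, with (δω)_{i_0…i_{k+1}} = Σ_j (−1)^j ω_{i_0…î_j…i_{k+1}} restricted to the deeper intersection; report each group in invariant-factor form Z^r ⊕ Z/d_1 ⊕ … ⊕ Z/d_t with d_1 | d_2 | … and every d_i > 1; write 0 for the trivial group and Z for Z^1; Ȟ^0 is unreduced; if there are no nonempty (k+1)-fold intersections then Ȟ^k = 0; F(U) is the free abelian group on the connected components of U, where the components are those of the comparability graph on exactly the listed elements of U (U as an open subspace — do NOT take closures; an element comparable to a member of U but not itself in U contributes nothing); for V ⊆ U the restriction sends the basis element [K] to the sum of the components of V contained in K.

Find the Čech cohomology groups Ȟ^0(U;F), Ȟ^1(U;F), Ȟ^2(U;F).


cover nerve:
  V1={{b},{d},{e},{a,b},{a,d},{a,e},{b,d},{b,e},{b,f},{c,e},{d,f},{a,b,e},{a,c,e},{b,d,f}} V2={{a},{d},{e},{a,b},{a,c},{a,d},{a,e},{a,f},{b,d},{b,e},{c,e},{d,f},{a,b,e},{a,c,e},{b,d,f}} V3={{b},{c},{f},{a,b},{a,c},{a,f},{b,d},{b,e},{b,f},{c,e},{d,f},{a,b,e},{a,c,e},{b,d,f}}
  V12={{d},{e},{a,b},{a,d},{a,e},{b,d},{b,e},{c,e},{d,f},{a,b,e},{a,c,e},{b,d,f}} V13={{b},{a,b},{b,d},{b,e},{b,f},{c,e},{d,f},{a,b,e},{a,c,e},{b,d,f}} V23={{a,b},{a,c},{a,f},{b,d},{b,e},{c,e},{d,f},{a,b,e},{a,c,e},{b,d,f}}
  V123={{a,b},{b,d},{b,e},{c,e},{d,f},{a,b,e},{a,c,e},{b,d,f}}
components per intersection:
  V1: {{b},{d},{e},{a,b},{a,d},{a,e},{b,d},{b,e},{b,f},{c,e},{d,f},{a,b,e},{a,c,e},{b,d,f}}
  V2: {{a},{d},{e},{a,b},{a,c},{a,d},{a,e},{a,f},{b,d},{b,e},{c,e},{d,f},{a,b,e},{a,c,e},{b,d,f}}
  V3: {{b},{f},{a,b},{a,f},{b,d},{b,e},{b,f},{d,f},{a,b,e},{b,d,f}} {{c},{a,c},{c,e},{a,c,e}}
  V12: {{d},{a,d},{b,d},{d,f},{b,d,f}} {{e},{a,b},{a,e},{b,e},{c,e},{a,b,e},{a,c,e}}
  V13: {{b},{a,b},{b,d},{b,e},{b,f},{d,f},{a,b,e},{b,d,f}} {{c,e},{a,c,e}}
  V23: {{a,b},{b,e},{a,b,e}} {{a,c},{c,e},{a,c,e}} {{a,f}} {{b,d},{d,f},{b,d,f}}
  V123: {{a,b},{b,e},{a,b,e}} {{b,d},{d,f},{b,d,f}} {{c,e},{a,c,e}}
C dims 4,8,3; δ0: rk 3, SNF 1^3; δ1: rk 3, SNF 1^3
Ȟ^0: (4−3)−0=1 ⇒ Z
Ȟ^1: (8−3)−3=2 ⇒ Z^2
Ȟ^2: (3−0)−3=0 ⇒ 0

Ȟ^0 = Z,  Ȟ^1 = Z^2,  Ȟ^2 = 0


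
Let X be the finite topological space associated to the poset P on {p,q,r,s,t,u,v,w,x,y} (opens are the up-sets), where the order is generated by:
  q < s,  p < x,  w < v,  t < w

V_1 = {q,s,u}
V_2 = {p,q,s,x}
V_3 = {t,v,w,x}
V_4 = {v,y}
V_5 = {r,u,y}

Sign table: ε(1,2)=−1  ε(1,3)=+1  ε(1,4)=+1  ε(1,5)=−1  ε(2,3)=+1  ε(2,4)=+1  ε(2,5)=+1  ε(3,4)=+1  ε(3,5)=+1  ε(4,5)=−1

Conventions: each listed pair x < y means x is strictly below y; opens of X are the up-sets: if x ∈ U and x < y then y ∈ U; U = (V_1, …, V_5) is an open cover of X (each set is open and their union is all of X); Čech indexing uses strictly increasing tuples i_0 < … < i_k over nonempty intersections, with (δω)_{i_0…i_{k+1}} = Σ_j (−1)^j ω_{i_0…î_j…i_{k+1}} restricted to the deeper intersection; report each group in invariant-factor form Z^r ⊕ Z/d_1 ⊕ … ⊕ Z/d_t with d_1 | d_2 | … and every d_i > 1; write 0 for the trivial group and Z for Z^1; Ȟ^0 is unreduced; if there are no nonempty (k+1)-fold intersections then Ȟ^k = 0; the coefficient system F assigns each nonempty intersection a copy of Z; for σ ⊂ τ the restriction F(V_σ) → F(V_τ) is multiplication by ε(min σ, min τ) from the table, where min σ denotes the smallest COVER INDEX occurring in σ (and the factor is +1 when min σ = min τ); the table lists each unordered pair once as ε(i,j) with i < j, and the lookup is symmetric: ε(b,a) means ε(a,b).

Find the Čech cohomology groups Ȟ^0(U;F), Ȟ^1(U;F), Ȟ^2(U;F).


intersection data:
  V12={q,s} V15={u} V23={x} V34={v} V45={y}
C dims 5,5; δ0: rk 5, SNF 1^4·2
Ȟ^0 = (5 − 5) − 0 = 0, so Ȟ^0 ≅ 0
Ȟ^1 = (5 − 0) − 5 = 0 plus torsion [2], so Ȟ^1 ≅ Z/2
Ȟ^2 = (0 − 0) − 0 = 0, so Ȟ^2 ≅ 0

Ȟ^0 = 0, Ȟ^1 = Z/2 and Ȟ^2 = 0


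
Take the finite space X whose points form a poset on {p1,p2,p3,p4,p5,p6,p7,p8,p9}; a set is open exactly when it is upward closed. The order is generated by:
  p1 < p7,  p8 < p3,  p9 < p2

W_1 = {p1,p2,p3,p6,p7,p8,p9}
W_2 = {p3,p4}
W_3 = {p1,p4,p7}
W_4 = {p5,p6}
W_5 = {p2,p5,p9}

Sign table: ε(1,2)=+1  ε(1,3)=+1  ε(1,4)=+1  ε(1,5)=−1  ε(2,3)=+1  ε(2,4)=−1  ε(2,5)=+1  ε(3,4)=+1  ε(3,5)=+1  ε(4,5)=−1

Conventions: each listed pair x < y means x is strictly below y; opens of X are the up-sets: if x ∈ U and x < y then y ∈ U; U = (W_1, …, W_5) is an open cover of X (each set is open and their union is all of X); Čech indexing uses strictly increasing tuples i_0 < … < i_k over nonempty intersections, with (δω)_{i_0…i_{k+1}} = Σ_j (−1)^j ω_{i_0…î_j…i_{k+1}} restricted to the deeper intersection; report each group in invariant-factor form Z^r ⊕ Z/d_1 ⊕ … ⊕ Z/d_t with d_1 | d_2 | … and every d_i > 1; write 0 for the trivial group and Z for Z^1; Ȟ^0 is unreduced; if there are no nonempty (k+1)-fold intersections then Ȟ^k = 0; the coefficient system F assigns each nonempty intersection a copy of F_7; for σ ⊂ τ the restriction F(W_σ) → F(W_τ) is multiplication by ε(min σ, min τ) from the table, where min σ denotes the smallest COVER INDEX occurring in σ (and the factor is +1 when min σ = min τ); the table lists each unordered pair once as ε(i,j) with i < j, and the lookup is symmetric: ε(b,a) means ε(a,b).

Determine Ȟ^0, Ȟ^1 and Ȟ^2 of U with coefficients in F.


nerve of the cover:
  W12={p3} W13={p1,p7} W14={p6} W15={p2,p9} W23={p4} W45={p5}
C dims 5,6; δ0: rk_F7 4
Ȟ^0 = (5 − 4) − 0 = 1, so Ȟ^0 ≅ Z/7
Ȟ^1 = (6 − 0) − 4 = 2, so Ȟ^1 ≅ Z/7 ⊕ Z/7
Ȟ^2 = (0 − 0) − 0 = 0, so Ȟ^2 ≅ 0

Ȟ^0 = Z/7,  Ȟ^1 = Z/7 ⊕ Z/7,  Ȟ^2 = 0


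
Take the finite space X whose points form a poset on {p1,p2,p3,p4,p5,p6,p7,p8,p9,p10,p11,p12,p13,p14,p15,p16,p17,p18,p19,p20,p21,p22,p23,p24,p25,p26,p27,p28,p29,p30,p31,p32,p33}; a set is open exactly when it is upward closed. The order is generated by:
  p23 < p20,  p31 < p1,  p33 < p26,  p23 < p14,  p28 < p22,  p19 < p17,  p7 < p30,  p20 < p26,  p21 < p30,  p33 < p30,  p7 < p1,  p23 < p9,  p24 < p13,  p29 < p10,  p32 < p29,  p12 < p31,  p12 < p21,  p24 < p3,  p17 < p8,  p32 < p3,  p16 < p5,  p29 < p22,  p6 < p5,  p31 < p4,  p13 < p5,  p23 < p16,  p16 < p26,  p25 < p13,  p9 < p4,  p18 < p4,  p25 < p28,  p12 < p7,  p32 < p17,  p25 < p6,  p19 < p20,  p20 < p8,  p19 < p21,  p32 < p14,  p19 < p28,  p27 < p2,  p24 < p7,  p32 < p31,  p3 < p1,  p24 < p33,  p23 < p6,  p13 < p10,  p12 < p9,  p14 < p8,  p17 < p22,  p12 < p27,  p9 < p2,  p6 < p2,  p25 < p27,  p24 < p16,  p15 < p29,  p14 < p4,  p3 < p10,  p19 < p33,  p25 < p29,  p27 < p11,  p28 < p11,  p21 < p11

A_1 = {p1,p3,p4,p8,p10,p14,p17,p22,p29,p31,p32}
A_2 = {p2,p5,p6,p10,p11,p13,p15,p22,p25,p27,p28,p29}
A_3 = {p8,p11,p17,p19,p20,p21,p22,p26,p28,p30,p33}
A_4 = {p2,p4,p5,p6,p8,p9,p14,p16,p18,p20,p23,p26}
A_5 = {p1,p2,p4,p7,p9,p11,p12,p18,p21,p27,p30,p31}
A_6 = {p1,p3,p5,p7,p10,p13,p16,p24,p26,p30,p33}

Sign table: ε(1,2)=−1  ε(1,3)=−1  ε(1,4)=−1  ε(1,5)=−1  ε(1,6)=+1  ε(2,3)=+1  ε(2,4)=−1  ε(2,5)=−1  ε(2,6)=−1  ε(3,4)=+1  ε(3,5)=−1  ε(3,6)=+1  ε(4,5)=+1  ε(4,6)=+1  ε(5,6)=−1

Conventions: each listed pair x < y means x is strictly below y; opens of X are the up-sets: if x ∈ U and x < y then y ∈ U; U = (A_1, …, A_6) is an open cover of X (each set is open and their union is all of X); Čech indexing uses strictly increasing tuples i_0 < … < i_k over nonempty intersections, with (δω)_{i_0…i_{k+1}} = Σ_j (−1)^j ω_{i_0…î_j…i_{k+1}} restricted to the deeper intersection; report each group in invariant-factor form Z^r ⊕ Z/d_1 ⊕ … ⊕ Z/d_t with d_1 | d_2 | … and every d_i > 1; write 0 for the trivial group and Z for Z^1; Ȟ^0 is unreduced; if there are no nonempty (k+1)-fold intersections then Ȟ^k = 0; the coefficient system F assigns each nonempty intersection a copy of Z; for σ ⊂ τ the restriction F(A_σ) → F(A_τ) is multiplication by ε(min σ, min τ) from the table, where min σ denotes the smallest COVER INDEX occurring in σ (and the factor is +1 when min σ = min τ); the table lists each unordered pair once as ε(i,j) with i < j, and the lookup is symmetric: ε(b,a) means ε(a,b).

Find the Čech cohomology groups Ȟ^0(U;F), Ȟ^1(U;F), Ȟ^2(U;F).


nonempty overlaps:
  A12={p10,p22,p29} A13={p8,p17,p22} A14={p4,p8,p14} A15={p1,p4,p31} A16={p1,p3,p10} A23={p11,p22,p28} A24={p2,p5,p6} A25={p2,p11,p27} A26={p5,p10,p13} A34={p8,p20,p26} A35={p11,p21,p30} A36={p26,p30,p33} A45={p2,p4,p9,p18} A46={p5,p16,p26} A56={p1,p7,p30}
  A123={p22} A126={p10} A134={p8} A145={p4} A156={p1} A235={p11} A245={p2} A246={p5} A346={p26} A356={p30}
C dims 6,15,10; δ0: rk 6, SNF 1^5·2; δ1: rk 9, SNF 1^9
degree 0: 6−6−0 = 0 → Ȟ^0 ≅ 0
degree 1: 15−9−6 = 0 plus torsion [2] → Ȟ^1 ≅ Z/2
degree 2: 10−0−9 = 1 → Ȟ^2 ≅ Z

Ȟ^0(U;F) ≅ 0,  Ȟ^1(U;F) ≅ Z/2,  Ȟ^2(U;F) ≅ Z


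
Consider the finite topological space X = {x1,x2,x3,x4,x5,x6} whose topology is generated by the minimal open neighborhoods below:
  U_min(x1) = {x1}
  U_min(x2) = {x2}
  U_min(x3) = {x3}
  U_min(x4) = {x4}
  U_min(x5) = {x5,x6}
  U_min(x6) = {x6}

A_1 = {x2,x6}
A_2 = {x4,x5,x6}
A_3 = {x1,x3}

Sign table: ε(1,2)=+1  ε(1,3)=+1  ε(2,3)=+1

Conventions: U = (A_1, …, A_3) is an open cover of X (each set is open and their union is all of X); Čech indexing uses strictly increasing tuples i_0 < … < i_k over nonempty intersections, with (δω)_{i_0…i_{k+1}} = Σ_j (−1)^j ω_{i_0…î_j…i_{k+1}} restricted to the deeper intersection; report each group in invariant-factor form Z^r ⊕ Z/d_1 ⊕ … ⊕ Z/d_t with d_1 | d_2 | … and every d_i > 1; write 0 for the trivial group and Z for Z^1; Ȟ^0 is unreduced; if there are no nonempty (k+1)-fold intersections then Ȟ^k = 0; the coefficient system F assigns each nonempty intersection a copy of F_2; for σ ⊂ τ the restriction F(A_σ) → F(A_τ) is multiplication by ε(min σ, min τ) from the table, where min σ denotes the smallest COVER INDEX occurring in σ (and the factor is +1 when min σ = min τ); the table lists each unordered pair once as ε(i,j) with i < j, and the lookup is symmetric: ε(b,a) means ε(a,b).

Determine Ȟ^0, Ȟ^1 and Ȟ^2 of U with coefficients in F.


Ȟ^0 = Z/2 ⊕ Z/2, Ȟ^1 = 0 and Ȟ^2 = 0

nonempty intersections:
  A12={x6}
C dims 3,1; δ0: rk_F2 1
Ȟ^0: (3−1)−0=2 ⇒ Z/2 ⊕ Z/2
Ȟ^1: (1−0)−1=0 ⇒ 0
Ȟ^2: (0−0)−0=0 ⇒ 0


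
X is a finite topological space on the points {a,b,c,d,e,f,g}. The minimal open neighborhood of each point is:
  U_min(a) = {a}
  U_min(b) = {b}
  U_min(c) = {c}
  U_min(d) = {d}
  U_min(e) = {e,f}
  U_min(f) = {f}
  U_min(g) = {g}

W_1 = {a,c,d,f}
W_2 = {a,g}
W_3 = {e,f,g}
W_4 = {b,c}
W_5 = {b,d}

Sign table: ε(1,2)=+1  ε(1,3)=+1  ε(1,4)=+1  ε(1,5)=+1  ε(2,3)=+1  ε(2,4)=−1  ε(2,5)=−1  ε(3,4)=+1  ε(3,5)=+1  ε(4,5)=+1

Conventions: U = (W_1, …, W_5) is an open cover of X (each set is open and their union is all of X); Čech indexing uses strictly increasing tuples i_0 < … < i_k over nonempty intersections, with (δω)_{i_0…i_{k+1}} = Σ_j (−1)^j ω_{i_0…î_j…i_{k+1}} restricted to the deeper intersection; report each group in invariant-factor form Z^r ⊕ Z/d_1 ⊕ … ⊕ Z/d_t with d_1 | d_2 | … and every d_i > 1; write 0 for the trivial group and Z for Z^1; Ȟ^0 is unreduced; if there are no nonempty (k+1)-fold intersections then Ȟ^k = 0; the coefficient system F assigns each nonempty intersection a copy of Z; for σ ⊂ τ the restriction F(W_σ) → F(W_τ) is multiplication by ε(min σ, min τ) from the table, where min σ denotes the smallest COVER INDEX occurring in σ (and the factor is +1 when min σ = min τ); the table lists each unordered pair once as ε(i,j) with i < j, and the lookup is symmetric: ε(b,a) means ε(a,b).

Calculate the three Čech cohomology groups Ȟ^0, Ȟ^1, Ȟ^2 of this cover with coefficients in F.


nonempty overlaps:
  W12={a} W13={f} W14={c} W15={d} W23={g} W45={b}
C dims 5,6; δ0: rk 4, SNF 1^4
degree 0: 5−4−0 = 1 → Ȟ^0 ≅ Z
degree 1: 6−0−4 = 2 → Ȟ^1 ≅ Z^2
degree 2: 0−0−0 = 0 → Ȟ^2 ≅ 0

Ȟ^0(U;F) ≅ Z; Ȟ^1(U;F) ≅ Z^2; Ȟ^2(U;F) ≅ 0


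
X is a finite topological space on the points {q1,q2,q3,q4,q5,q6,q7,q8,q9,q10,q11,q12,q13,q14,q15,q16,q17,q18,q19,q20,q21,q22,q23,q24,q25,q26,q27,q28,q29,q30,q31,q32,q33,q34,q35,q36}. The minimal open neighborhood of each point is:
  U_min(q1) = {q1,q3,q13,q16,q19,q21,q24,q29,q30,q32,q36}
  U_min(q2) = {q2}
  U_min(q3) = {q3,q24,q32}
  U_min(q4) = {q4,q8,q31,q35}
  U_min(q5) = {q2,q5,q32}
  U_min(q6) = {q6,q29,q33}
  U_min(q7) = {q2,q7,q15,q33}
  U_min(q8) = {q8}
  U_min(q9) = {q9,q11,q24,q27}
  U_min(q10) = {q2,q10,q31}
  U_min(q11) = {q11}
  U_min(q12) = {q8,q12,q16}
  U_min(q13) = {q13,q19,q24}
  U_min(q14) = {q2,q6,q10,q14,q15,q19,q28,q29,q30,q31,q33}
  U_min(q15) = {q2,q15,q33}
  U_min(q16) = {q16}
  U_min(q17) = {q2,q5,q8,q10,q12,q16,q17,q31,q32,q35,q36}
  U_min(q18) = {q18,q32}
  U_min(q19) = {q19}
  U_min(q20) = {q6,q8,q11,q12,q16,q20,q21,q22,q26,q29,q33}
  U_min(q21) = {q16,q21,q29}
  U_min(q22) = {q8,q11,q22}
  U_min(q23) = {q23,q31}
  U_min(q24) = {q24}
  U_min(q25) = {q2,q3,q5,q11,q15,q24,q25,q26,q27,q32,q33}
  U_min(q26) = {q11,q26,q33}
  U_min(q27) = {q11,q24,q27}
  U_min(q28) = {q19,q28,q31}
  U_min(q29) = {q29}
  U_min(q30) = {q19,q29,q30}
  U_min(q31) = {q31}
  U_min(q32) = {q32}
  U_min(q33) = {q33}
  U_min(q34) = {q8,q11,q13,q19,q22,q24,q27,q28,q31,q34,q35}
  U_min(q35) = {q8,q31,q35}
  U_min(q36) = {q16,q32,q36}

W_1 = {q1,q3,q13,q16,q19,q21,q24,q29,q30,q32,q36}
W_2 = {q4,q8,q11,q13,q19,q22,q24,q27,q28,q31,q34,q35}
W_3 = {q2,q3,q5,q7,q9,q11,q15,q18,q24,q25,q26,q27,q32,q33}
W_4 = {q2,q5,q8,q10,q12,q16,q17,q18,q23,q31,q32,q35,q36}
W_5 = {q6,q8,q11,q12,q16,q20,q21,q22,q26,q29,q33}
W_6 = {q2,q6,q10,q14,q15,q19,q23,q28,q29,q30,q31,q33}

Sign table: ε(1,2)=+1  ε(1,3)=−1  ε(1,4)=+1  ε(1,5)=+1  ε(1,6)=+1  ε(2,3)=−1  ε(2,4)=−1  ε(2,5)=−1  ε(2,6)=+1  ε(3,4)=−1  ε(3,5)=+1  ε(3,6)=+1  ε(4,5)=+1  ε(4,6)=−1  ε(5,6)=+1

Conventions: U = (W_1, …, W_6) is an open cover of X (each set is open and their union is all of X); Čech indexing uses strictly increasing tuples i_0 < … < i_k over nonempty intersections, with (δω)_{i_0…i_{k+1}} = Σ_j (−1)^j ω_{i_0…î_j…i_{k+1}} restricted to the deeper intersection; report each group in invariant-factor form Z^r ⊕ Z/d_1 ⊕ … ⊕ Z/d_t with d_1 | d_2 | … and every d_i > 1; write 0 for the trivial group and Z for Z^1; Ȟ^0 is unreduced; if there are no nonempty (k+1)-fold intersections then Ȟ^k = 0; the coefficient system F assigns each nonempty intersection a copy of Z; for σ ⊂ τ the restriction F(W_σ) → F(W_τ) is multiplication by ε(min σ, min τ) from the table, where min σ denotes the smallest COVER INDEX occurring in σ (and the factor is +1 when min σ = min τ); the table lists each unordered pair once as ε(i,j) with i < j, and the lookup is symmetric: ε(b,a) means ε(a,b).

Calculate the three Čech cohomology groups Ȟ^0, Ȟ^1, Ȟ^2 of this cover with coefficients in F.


nerve simplices:
  W12={q13,q19,q24} W13={q3,q24,q32} W14={q16,q32,q36} W15={q16,q21,q29} W16={q19,q29,q30} W23={q11,q24,q27} W24={q8,q31,q35} W25={q8,q11,q22} W26={q19,q28,q31} W34={q2,q5,q18,q32} W35={q11,q26,q33} W36={q2,q15,q33} W45={q8,q12,q16} W46={q2,q10,q23,q31} W56={q6,q29,q33}
  W123={q24} W126={q19} W134={q32} W145={q16} W156={q29} W235={q11} W245={q8} W246={q31} W346={q2} W356={q33}
C dims 6,15,10; δ0: rk 6, SNF 1^5·2; δ1: rk 9, SNF 1^9
degree 0: 6−6−0 = 0 → Ȟ^0 ≅ 0
degree 1: 15−9−6 = 0 plus torsion [2] → Ȟ^1 ≅ Z/2
degree 2: 10−0−9 = 1 → Ȟ^2 ≅ Z

Ȟ^0(U;F) ≅ 0, Ȟ^1(U;F) ≅ Z/2 and Ȟ^2(U;F) ≅ Z


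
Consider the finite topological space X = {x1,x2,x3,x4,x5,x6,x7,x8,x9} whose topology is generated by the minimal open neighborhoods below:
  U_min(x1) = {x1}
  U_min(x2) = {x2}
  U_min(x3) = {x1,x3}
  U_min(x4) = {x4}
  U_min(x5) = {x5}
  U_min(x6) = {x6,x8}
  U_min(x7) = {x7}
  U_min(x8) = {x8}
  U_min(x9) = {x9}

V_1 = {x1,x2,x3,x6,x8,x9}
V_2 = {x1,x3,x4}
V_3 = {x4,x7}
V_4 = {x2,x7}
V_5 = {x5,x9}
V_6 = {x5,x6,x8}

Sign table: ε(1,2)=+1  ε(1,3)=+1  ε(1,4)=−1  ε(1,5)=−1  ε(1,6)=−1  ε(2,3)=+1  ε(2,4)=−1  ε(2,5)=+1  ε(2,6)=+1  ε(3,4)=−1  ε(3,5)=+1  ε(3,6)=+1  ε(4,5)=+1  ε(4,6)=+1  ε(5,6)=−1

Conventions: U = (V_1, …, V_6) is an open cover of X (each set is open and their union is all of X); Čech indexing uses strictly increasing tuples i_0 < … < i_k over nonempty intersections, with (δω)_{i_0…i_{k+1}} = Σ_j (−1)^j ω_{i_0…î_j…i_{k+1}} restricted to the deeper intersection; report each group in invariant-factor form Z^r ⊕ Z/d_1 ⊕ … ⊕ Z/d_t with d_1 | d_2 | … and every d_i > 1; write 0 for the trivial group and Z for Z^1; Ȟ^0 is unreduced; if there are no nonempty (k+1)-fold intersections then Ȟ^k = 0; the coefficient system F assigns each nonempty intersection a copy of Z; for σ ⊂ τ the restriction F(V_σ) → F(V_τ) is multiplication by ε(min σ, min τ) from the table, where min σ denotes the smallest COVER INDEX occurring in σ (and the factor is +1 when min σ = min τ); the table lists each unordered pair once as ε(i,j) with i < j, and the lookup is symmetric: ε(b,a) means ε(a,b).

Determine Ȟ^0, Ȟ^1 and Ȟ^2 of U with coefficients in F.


nonempty intersections:
  V12={x1,x3} V14={x2} V15={x9} V16={x6,x8} V23={x4} V34={x7} V56={x5}
C dims 6,7; δ0: rk 6, SNF 1^5·2
Ȟ^0: (6−6)−0=0 ⇒ 0
Ȟ^1: (7−0)−6=1 plus torsion [2] ⇒ Z ⊕ Z/2
Ȟ^2: (0−0)−0=0 ⇒ 0

Ȟ^0 ≅ 0; Ȟ^1 ≅ Z ⊕ Z/2; Ȟ^2 ≅ 0


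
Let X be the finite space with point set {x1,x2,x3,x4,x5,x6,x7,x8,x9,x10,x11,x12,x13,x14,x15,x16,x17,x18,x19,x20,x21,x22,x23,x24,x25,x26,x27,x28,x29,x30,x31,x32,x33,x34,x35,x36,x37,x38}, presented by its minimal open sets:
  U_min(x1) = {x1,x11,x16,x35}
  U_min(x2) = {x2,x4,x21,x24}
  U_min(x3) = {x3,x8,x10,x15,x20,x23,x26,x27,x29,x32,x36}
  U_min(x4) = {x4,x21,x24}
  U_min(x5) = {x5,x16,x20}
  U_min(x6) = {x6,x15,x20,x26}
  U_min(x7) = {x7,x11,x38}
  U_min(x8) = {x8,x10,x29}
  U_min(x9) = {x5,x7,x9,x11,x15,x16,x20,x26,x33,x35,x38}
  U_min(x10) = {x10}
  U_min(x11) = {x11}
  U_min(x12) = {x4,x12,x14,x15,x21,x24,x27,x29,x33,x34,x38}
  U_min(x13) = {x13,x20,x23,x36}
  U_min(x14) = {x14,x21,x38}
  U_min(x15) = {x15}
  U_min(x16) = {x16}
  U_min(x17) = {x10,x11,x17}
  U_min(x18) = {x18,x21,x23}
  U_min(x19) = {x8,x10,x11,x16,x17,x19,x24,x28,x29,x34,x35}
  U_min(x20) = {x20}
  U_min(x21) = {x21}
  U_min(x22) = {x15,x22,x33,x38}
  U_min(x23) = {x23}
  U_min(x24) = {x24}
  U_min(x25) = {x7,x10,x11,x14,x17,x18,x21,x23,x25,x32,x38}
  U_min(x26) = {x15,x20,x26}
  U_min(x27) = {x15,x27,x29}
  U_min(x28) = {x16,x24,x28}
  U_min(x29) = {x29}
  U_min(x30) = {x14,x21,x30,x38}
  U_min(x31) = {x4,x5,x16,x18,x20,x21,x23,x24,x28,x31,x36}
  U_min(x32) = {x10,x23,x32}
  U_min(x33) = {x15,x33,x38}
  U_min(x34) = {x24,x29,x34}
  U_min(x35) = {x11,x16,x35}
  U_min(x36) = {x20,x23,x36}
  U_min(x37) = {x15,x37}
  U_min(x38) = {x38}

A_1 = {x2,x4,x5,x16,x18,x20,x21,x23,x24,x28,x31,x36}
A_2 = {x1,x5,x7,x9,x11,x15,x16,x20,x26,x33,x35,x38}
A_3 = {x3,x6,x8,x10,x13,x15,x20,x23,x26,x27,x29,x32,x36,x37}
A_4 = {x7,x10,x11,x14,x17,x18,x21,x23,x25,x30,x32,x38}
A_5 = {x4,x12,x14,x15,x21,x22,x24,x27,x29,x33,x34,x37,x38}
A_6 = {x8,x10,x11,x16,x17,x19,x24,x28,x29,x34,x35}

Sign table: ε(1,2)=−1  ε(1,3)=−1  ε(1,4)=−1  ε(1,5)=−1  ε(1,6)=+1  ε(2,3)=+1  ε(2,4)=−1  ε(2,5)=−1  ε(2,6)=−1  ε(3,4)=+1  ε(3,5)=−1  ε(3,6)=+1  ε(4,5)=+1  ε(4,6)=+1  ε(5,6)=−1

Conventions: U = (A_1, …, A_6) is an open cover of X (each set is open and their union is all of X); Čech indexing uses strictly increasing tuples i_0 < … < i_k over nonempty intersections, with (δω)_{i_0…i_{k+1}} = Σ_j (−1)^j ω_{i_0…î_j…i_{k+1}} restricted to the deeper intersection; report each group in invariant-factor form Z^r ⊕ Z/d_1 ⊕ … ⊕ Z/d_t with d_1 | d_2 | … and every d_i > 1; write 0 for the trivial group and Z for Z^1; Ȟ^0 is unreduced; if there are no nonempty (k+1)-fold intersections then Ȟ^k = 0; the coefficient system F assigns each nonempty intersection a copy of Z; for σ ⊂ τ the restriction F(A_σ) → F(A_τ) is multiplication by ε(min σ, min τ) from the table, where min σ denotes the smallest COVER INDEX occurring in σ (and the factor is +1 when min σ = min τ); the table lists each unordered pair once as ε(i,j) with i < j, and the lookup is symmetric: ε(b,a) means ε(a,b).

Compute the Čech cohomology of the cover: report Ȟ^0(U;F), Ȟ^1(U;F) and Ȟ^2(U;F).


Ȟ^0 ≅ 0, Ȟ^1 ≅ Z/2, Ȟ^2 ≅ Z

intersection data:
  A12={x5,x16,x20} A13={x20,x23,x36} A14={x18,x21,x23} A15={x4,x21,x24} A16={x16,x24,x28} A23={x15,x20,x26} A24={x7,x11,x38} A25={x15,x33,x38} A26={x11,x16,x35} A34={x10,x23,x32} A35={x15,x27,x29,x37} A36={x8,x10,x29} A45={x14,x21,x38} A46={x10,x11,x17} A56={x24,x29,x34}
  A123={x20} A126={x16} A134={x23} A145={x21} A156={x24} A235={x15} A245={x38} A246={x11} A346={x10} A356={x29}
C dims 6,15,10; δ0: rk 6, SNF 1^5·2; δ1: rk 9, SNF 1^9
Ȟ^0 = (6 − 6) − 0 = 0, so Ȟ^0 ≅ 0
Ȟ^1 = (15 − 9) − 6 = 0 plus torsion [2], so Ȟ^1 ≅ Z/2
Ȟ^2 = (10 − 0) − 9 = 1, so Ȟ^2 ≅ Z


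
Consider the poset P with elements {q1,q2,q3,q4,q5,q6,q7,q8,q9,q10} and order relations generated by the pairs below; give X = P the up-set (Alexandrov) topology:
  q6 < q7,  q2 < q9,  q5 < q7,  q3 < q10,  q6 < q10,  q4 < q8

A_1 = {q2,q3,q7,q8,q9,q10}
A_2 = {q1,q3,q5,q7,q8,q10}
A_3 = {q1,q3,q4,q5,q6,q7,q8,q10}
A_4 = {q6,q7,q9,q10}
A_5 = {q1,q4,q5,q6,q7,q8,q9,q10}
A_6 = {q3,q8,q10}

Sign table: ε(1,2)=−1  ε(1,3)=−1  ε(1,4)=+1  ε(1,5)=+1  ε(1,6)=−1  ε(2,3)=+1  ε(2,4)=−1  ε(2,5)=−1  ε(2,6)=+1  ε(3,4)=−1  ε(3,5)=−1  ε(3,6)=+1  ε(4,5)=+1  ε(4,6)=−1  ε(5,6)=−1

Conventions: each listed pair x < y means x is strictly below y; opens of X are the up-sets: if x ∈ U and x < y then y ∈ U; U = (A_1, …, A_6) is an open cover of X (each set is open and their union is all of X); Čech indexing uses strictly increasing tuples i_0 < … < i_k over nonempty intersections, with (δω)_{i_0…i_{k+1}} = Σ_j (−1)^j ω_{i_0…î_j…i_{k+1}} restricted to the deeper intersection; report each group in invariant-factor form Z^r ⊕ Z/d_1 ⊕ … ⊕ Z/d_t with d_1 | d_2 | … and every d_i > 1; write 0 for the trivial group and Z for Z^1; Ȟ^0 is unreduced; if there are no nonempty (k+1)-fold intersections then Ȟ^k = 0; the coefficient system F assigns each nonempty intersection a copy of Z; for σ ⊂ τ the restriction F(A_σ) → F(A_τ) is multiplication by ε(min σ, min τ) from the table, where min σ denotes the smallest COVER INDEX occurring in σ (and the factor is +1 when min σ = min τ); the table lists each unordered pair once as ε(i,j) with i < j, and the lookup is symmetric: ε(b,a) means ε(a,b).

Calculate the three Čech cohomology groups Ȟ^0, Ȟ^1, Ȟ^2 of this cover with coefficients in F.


nerve simplices:
  A12={q3,q7,q8,q10} A13={q3,q7,q8,q10} A14={q7,q9,q10} A15={q7,q8,q9,q10} A16={q3,q8,q10} A23={q1,q3,q5,q7,q8,q10} A24={q7,q10} A25={q1,q5,q7,q8,q10} A26={q3,q8,q10} A34={q6,q7,q10} A35={q1,q4,q5,q6,q7,q8,q10} A36={q3,q8,q10} A45={q6,q7,q9,q10} A46={q10} A56={q8,q10}
  A123={q3,q7,q8,q10} A124={q7,q10} A125={q7,q8,q10} A126={q3,q8,q10} A134={q7,q10} A135={q7,q8,q10} A136={q3,q8,q10} A145={q7,q9,q10} A146={q10} A156={q8,q10} A234={q7,q10} A235={q1,q5,q7,q8,q10} A236={q3,q8,q10} A245={q7,q10} A246={q10} A256={q8,q10} A345={q6,q7,q10} A346={q10} A356={q8,q10} A456={q10}
  A1234={q7,q10} A1235={q7,q8,q10} A1236={q3,q8,q10} A1245={q7,q10} A1246={q10} A1256={q8,q10} A1345={q7,q10} A1346={q10} A1356={q8,q10} A1456={q10} A2345={q7,q10} A2346={q10} A2356={q8,q10} A2456={q10} A3456={q10}
  A12345={q7,q10} A12346={q10} A12356={q8,q10} A12456={q10} A13456={q10} A23456={q10}
  A123456={q10}
C dims 6,15,20,15; δ0: rk 5, SNF 1^5; δ1: rk 10, SNF 1^10; δ2: rk 10, SNF 1^10
degree 0: 6−5−0 = 1 → Ȟ^0 ≅ Z
degree 1: 15−10−5 = 0 → Ȟ^1 ≅ 0
degree 2: 20−10−10 = 0 → Ȟ^2 ≅ 0

Ȟ^0(U;F) ≅ Z, Ȟ^1(U;F) ≅ 0 and Ȟ^2(U;F) ≅ 0


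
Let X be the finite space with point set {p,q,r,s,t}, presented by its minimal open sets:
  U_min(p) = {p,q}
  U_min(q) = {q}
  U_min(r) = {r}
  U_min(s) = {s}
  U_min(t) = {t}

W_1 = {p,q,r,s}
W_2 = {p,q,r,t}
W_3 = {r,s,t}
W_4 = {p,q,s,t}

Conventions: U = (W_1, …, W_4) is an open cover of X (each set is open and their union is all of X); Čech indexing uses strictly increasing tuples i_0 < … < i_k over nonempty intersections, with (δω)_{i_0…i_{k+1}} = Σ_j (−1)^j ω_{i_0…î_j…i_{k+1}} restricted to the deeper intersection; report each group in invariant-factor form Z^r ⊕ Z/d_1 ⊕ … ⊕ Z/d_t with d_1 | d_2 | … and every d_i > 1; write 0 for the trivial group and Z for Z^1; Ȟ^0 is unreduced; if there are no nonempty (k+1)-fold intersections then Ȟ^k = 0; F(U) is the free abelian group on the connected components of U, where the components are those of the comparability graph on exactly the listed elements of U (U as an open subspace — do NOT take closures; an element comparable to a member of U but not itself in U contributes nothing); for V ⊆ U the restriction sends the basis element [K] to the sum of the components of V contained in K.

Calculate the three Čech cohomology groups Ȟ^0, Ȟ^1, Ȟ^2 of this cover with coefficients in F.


nonempty overlaps:
  W12={p,q,r} W13={r,s} W14={p,q,s} W23={r,t} W24={p,q,t} W34={s,t}
  W123={r} W124={p,q} W134={s} W234={t}
components per intersection:
  W1: {p,q} {r} {s}
  W2: {p,q} {r} {t}
  W3: {r} {s} {t}
  W4: {p,q} {s} {t}
  W12: {p,q} {r}
  W13: {r} {s}
  W14: {p,q} {s}
  W23: {r} {t}
  W24: {p,q} {t}
  W34: {s} {t}
  W123: {r}
  W124: {p,q}
  W134: {s}
  W234: {t}
C dims 12,12,4; δ0: rk 8, SNF 1^8; δ1: rk 4, SNF 1^4
degree 0: 12−8−0 = 4 → Ȟ^0 ≅ Z^4
degree 1: 12−4−8 = 0 → Ȟ^1 ≅ 0
degree 2: 4−0−4 = 0 → Ȟ^2 ≅ 0

Ȟ^0 ≅ Z^4; Ȟ^1 ≅ 0; Ȟ^2 ≅ 0


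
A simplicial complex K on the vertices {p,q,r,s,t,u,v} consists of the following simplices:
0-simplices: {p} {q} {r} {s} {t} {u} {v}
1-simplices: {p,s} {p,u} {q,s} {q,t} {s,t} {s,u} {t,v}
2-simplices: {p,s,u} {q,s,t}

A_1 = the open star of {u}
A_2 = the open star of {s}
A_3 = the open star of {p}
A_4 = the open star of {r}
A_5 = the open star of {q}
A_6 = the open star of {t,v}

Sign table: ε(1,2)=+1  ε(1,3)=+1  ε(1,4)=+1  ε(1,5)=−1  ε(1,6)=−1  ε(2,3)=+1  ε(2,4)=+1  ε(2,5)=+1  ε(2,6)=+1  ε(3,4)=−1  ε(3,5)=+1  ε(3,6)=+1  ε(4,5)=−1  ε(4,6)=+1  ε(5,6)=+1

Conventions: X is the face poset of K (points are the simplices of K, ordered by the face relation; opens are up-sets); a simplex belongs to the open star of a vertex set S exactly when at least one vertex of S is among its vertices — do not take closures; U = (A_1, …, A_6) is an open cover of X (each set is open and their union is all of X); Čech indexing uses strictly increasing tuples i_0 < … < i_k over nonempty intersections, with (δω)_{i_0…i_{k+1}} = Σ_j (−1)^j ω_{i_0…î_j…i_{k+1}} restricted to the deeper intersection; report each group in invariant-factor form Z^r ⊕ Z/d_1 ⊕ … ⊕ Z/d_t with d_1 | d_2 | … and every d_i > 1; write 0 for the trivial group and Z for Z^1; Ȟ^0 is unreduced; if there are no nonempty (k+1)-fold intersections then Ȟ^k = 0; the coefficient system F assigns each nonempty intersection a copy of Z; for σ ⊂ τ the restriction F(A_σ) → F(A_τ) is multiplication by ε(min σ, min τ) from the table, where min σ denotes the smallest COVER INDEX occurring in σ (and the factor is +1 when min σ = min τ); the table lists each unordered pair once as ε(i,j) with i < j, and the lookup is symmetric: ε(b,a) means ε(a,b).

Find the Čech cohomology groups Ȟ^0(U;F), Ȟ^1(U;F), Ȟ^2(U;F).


nonempty overlaps:
  A1={{u},{p,u},{s,u},{p,s,u}} A2={{s},{p,s},{q,s},{s,t},{s,u},{p,s,u},{q,s,t}} A3={{p},{p,s},{p,u},{p,s,u}} A4={{r}} A5={{q},{q,s},{q,t},{q,s,t}} A6={{t},{v},{q,t},{s,t},{t,v},{q,s,t}}
  A12={{s,u},{p,s,u}} A13={{p,u},{p,s,u}} A23={{p,s},{p,s,u}} A25={{q,s},{q,s,t}} A26={{s,t},{q,s,t}} A56={{q,t},{q,s,t}}
  A123={{p,s,u}} A256={{q,s,t}}
C dims 6,6,2; δ0: rk 4, SNF 1^4; δ1: rk 2, SNF 1^2
degree 0: 6−4−0 = 2 → Ȟ^0 ≅ Z^2
degree 1: 6−2−4 = 0 → Ȟ^1 ≅ 0
degree 2: 2−0−2 = 0 → Ȟ^2 ≅ 0

Ȟ^0(U;F) ≅ Z^2, Ȟ^1(U;F) ≅ 0, Ȟ^2(U;F) ≅ 0
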